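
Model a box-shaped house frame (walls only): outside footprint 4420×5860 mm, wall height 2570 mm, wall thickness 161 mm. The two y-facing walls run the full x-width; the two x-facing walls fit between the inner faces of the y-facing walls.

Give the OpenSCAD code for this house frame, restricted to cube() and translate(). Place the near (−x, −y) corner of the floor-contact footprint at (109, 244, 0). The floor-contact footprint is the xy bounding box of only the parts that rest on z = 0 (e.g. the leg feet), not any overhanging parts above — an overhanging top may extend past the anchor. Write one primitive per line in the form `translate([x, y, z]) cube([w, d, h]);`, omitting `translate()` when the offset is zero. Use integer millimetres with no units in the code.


translate([109, 244, 0]) cube([4420, 161, 2570]);
translate([109, 5943, 0]) cube([4420, 161, 2570]);
translate([109, 405, 0]) cube([161, 5538, 2570]);
translate([4368, 405, 0]) cube([161, 5538, 2570]);


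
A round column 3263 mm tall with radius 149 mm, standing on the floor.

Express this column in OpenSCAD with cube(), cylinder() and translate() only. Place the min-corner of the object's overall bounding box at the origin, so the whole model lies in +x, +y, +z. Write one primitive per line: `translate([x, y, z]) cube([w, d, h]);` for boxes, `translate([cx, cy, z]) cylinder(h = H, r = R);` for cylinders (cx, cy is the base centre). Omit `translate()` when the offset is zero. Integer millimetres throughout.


translate([149, 149, 0]) cylinder(h = 3263, r = 149);


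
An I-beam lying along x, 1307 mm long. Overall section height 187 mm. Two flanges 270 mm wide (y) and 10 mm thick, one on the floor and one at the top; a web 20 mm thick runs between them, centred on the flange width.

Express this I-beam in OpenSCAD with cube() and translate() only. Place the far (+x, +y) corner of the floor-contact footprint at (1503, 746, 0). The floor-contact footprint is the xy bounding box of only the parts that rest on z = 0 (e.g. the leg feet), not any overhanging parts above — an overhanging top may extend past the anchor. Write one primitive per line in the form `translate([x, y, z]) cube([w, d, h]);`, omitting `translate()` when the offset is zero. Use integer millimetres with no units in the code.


translate([196, 476, 0]) cube([1307, 270, 10]);
translate([196, 601, 10]) cube([1307, 20, 167]);
translate([196, 476, 177]) cube([1307, 270, 10]);


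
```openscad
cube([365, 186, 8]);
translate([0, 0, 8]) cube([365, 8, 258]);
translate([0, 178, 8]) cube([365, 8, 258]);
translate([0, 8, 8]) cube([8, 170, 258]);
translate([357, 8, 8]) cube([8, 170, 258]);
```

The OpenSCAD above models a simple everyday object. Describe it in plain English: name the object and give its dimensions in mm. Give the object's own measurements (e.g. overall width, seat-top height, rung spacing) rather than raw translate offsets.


An open-topped rectangular box: outside dimensions 365×186×266 mm, with a uniform wall and base thickness of 8 mm. The base is a full 365×186 slab on the floor; four walls sit on top of the base. The front and back walls (the −y and +y sides) span the full width; the two side walls fit between them.


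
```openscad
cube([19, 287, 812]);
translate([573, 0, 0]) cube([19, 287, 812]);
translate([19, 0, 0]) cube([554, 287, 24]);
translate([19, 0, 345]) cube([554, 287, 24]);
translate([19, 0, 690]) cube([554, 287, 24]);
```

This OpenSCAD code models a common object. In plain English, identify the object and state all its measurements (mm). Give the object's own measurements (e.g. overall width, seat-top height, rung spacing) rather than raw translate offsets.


An open bookshelf. Two side panels, each 19 mm thick, 287 mm deep and 812 mm tall, stand 592 mm apart (outside-to-outside). Between them sit 3 shelves, each 24 mm thick and 287 mm deep, spanning the full gap between the sides. The bottom shelf rests on the floor (its underside at z = 0) and the clear gap between one shelf's top and the next shelf's underside is 321 mm.


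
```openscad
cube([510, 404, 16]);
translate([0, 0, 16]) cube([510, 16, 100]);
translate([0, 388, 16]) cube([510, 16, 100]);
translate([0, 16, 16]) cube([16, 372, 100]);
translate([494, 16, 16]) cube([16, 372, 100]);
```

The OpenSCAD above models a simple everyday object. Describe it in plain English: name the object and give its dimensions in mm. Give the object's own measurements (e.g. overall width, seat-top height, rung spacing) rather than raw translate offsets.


An open-topped rectangular box: outside dimensions 510×404×116 mm, with a uniform wall and base thickness of 16 mm. The base is a full 510×404 slab on the floor; four walls sit on top of the base. The front and back walls (the −y and +y sides) span the full width; the two side walls fit between them.


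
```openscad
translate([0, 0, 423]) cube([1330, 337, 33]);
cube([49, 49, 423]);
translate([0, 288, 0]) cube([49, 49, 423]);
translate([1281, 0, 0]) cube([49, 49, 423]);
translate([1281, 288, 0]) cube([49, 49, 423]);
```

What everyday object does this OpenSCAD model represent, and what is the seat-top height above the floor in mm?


A bench. The seat-top height is 456 mm.

A long slab on four corner posts — a bench. The slab sits at z = 423 with thickness 33, so the top is 423 + 33 = 456 mm.


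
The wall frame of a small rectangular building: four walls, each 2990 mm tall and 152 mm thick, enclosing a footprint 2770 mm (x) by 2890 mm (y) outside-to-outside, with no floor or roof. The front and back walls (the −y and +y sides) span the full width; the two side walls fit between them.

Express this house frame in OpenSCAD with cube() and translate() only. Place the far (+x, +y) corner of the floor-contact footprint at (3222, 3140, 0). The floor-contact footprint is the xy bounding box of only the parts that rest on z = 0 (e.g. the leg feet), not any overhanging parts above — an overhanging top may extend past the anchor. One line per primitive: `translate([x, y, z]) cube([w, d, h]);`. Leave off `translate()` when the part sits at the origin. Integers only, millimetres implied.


translate([452, 250, 0]) cube([2770, 152, 2990]);
translate([452, 2988, 0]) cube([2770, 152, 2990]);
translate([452, 402, 0]) cube([152, 2586, 2990]);
translate([3070, 402, 0]) cube([152, 2586, 2990]);


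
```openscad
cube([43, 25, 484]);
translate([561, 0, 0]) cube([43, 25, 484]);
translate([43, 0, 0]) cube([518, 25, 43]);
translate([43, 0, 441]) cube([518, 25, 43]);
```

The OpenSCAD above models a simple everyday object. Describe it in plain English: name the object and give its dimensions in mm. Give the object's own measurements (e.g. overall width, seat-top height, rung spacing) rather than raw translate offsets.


A rectangular picture frame lying in the x–z plane (depth along y). The opening is 518 mm wide (x) by 398 mm tall (z), surrounded by a border 43 mm wide on all four sides. The frame is 25 mm deep and is made of two full-height vertical stiles with two horizontal rails fitted between them.


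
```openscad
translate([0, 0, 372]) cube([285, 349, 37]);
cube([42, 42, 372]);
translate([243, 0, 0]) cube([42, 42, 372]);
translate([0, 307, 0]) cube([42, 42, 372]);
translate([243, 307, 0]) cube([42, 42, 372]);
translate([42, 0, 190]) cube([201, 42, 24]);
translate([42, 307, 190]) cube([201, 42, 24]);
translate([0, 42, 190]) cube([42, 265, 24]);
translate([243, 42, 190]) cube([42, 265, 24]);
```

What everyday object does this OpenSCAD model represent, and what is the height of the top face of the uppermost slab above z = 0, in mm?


A stool. The seat height is 409 mm.

A 285×349×37 slab at z = 372 on four corner posts — a stool. The seat top is 372 + 37 = 409 mm.


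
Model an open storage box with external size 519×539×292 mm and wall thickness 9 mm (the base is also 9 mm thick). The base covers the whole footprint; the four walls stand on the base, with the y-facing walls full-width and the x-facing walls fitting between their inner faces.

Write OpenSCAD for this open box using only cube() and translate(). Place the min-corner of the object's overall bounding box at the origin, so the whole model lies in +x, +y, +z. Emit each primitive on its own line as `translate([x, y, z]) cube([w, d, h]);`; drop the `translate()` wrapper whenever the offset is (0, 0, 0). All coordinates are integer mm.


cube([519, 539, 9]);
translate([0, 0, 9]) cube([519, 9, 283]);
translate([0, 530, 9]) cube([519, 9, 283]);
translate([0, 9, 9]) cube([9, 521, 283]);
translate([510, 9, 9]) cube([9, 521, 283]);


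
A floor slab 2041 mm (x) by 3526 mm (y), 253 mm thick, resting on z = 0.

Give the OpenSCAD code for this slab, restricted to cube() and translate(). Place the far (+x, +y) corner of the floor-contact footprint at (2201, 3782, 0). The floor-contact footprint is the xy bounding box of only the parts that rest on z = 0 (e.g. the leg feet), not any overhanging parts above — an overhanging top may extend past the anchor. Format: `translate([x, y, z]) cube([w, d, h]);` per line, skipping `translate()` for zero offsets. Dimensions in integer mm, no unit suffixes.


translate([160, 256, 0]) cube([2041, 3526, 253]);


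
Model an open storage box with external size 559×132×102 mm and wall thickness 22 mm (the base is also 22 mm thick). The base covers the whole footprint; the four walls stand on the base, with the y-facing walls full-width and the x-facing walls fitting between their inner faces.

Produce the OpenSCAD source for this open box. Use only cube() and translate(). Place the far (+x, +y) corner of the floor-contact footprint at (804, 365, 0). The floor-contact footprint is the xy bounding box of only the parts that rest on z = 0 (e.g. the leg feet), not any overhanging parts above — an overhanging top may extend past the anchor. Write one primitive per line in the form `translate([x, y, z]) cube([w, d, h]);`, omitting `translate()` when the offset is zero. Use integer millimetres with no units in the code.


translate([245, 233, 0]) cube([559, 132, 22]);
translate([245, 233, 22]) cube([559, 22, 80]);
translate([245, 343, 22]) cube([559, 22, 80]);
translate([245, 255, 22]) cube([22, 88, 80]);
translate([782, 255, 22]) cube([22, 88, 80]);


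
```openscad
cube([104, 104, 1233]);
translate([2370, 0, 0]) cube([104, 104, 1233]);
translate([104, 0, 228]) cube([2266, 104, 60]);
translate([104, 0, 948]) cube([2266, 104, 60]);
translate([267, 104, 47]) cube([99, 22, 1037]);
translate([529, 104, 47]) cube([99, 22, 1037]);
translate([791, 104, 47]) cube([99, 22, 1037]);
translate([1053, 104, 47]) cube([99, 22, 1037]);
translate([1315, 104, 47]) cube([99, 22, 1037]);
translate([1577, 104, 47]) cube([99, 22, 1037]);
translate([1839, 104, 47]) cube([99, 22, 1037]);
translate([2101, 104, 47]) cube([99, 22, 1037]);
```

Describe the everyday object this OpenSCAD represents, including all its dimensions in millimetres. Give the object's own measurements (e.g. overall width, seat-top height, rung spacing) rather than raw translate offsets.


A fence section. Two 104×104 mm posts, 1233 mm tall, stand on the floor with a clear span of 2266 mm between their inner faces. Two horizontal rails of 104×60 mm section span the gap between the posts with their undersides at z = 228 mm and z = 948 mm, flush with the posts' −y face. 8 pickets, each 99 mm wide, 22 mm thick and 1037 mm tall, are fixed to the +y face of the rails with their bottoms at z = 47 mm, spaced across the span with a 163 mm gap after the −x post and between neighbouring pickets, with 170 mm left before the +x post.


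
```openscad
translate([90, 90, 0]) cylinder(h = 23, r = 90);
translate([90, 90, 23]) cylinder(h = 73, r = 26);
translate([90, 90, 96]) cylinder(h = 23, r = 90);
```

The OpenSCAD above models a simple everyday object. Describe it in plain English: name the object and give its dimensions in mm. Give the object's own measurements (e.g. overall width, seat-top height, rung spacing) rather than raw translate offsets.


A spool: two coaxial disc flanges of radius 90 mm and thickness 23 mm, joined by a core cylinder of radius 26 mm and height 73 mm. The lower flange rests on z = 0 and the three cylinders share a vertical axis.


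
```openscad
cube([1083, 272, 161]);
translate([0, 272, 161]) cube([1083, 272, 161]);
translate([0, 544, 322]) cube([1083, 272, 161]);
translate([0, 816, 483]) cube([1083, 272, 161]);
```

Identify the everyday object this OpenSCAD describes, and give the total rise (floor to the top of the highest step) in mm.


A staircase. The total rise is 644 mm.

4 identical blocks, each offset up and back from the previous — a staircase. Each step is 161 mm tall and there are 4 of them, so the total rise is 4 × 161 = 644 mm.


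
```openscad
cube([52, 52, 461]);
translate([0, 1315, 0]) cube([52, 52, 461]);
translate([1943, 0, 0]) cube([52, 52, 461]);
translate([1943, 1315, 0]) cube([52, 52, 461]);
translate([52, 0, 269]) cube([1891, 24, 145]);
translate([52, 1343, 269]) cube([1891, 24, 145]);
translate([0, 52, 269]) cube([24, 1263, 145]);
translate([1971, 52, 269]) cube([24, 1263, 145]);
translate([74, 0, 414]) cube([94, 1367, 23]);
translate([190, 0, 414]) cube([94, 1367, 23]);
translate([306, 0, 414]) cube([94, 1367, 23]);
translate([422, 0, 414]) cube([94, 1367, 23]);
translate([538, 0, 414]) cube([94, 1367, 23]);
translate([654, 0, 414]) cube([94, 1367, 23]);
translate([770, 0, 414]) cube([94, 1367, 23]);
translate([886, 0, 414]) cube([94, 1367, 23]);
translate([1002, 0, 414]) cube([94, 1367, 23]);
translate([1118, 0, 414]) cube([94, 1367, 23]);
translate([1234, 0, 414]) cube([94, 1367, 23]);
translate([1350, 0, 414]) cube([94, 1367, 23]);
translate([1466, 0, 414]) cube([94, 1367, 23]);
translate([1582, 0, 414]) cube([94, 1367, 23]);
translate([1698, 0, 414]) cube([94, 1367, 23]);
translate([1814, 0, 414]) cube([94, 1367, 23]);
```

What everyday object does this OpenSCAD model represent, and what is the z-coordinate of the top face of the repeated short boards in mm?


A bed frame. The slat-top height is 437 mm.

Four posts, four rails, and a row of slats — a bed frame. Slats sit on the rails at z = 269 + 145 = 414; with slat thickness 23, the top is 437 mm.


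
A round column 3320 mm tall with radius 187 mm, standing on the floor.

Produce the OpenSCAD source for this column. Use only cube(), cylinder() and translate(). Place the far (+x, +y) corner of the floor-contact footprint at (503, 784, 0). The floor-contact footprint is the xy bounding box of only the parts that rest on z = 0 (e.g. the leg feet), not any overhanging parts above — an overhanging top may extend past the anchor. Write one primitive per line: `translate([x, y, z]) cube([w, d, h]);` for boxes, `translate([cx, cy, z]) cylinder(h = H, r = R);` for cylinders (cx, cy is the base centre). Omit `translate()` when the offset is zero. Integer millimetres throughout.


translate([316, 597, 0]) cylinder(h = 3320, r = 187);


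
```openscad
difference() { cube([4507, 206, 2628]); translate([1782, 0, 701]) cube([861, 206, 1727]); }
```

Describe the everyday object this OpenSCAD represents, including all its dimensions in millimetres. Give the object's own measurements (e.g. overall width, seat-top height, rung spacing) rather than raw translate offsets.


A wall 4507 mm long (x), 206 mm thick (y), 2628 mm tall, with a rectangular window opening cut through it. The opening is 861 mm wide and 1727 mm tall; its sill is at z = 701 mm and its near (−x) edge is 1782 mm from the wall's −x end. The opening passes through the full wall thickness.


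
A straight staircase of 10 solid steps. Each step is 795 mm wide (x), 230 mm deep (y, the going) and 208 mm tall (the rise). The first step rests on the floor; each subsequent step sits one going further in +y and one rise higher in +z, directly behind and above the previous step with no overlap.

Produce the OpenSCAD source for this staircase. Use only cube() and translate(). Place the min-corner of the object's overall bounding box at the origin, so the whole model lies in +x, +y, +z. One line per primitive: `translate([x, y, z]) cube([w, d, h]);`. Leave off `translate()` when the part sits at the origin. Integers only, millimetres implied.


cube([795, 230, 208]);
translate([0, 230, 208]) cube([795, 230, 208]);
translate([0, 460, 416]) cube([795, 230, 208]);
translate([0, 690, 624]) cube([795, 230, 208]);
translate([0, 920, 832]) cube([795, 230, 208]);
translate([0, 1150, 1040]) cube([795, 230, 208]);
translate([0, 1380, 1248]) cube([795, 230, 208]);
translate([0, 1610, 1456]) cube([795, 230, 208]);
translate([0, 1840, 1664]) cube([795, 230, 208]);
translate([0, 2070, 1872]) cube([795, 230, 208]);


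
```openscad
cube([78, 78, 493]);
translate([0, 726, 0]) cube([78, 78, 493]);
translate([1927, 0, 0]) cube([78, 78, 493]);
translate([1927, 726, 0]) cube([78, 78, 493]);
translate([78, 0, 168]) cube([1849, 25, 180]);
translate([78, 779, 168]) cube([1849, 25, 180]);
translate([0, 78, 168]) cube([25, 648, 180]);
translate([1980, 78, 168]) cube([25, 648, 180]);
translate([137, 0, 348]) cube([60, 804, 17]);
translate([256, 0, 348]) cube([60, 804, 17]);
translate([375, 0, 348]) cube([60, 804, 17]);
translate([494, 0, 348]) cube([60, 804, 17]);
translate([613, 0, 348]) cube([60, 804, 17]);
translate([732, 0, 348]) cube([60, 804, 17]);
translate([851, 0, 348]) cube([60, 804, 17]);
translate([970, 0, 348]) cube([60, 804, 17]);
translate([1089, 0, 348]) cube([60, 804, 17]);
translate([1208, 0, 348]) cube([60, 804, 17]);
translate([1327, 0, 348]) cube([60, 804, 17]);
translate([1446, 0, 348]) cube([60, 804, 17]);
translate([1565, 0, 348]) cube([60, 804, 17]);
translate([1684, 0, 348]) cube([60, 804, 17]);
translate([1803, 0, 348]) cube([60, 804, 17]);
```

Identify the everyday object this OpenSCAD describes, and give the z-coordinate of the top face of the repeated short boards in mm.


A bed frame. The slat-top height is 365 mm.

Four posts, four rails, and a row of slats — a bed frame. Slats sit on the rails at z = 168 + 180 = 348; with slat thickness 17, the top is 365 mm.


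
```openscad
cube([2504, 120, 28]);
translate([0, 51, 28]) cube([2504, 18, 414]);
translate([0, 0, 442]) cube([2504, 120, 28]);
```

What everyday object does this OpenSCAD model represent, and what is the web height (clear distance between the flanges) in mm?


An I-beam. The web height is 414 mm.

Two wide flanges with a thin centred web — an I-beam. Overall 470 mm minus two 28 mm flanges gives a web of 470 − 2·28 = 414 mm.


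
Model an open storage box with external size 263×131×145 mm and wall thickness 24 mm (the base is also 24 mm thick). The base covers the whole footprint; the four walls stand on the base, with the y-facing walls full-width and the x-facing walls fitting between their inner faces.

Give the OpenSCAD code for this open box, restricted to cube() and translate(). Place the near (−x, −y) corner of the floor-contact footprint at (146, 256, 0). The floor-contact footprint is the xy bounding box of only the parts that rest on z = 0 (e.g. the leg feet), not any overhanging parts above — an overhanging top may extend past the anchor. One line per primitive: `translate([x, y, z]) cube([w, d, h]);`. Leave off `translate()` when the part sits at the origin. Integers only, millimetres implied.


translate([146, 256, 0]) cube([263, 131, 24]);
translate([146, 256, 24]) cube([263, 24, 121]);
translate([146, 363, 24]) cube([263, 24, 121]);
translate([146, 280, 24]) cube([24, 83, 121]);
translate([385, 280, 24]) cube([24, 83, 121]);


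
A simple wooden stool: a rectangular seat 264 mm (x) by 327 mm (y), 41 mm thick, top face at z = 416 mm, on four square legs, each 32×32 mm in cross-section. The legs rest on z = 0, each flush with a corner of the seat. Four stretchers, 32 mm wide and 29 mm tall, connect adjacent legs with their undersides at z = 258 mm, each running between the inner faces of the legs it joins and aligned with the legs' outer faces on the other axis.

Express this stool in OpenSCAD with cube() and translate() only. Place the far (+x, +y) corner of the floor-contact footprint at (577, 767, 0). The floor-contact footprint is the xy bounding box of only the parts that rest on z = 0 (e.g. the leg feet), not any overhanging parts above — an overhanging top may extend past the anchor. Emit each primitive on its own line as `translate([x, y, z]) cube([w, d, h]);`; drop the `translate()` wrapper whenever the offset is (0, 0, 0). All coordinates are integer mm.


translate([313, 440, 375]) cube([264, 327, 41]);
translate([313, 440, 0]) cube([32, 32, 375]);
translate([545, 440, 0]) cube([32, 32, 375]);
translate([313, 735, 0]) cube([32, 32, 375]);
translate([545, 735, 0]) cube([32, 32, 375]);
translate([345, 440, 258]) cube([200, 32, 29]);
translate([345, 735, 258]) cube([200, 32, 29]);
translate([313, 472, 258]) cube([32, 263, 29]);
translate([545, 472, 258]) cube([32, 263, 29]);


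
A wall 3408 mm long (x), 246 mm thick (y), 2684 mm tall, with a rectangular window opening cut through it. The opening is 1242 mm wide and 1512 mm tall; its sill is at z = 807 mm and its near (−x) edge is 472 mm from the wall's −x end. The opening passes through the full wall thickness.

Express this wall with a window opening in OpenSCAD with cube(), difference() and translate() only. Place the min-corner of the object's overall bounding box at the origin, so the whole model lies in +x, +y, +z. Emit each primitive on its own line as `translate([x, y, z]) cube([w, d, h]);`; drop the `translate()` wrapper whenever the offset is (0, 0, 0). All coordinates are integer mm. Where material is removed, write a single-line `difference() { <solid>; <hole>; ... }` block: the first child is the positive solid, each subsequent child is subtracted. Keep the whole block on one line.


difference() { cube([3408, 246, 2684]); translate([472, 0, 807]) cube([1242, 246, 1512]); }


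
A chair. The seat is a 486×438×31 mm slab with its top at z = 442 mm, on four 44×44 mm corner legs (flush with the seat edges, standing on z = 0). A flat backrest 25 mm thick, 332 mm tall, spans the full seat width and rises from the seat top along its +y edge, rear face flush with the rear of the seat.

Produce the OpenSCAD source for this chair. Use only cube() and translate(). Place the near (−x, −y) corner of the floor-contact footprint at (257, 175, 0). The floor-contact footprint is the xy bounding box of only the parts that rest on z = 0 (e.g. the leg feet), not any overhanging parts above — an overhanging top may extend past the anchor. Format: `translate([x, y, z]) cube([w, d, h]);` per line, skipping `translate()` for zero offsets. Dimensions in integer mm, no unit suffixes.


translate([257, 175, 411]) cube([486, 438, 31]);
translate([257, 175, 0]) cube([44, 44, 411]);
translate([699, 175, 0]) cube([44, 44, 411]);
translate([257, 569, 0]) cube([44, 44, 411]);
translate([699, 569, 0]) cube([44, 44, 411]);
translate([257, 588, 442]) cube([486, 25, 332]);


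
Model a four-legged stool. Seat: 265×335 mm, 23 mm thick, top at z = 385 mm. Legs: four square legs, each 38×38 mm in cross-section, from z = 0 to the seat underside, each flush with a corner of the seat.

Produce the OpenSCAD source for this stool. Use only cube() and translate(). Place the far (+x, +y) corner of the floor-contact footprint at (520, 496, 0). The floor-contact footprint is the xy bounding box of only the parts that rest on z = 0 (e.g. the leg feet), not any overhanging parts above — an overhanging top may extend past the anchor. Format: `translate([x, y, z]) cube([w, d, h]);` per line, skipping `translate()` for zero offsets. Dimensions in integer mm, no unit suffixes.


// leg_h = 385 - 23 = 362
translate([255, 161, 362]) cube([265, 335, 23]);
translate([255, 161, 0]) cube([38, 38, 362]);
translate([482, 161, 0]) cube([38, 38, 362]);
translate([255, 458, 0]) cube([38, 38, 362]);
translate([482, 458, 0]) cube([38, 38, 362]);


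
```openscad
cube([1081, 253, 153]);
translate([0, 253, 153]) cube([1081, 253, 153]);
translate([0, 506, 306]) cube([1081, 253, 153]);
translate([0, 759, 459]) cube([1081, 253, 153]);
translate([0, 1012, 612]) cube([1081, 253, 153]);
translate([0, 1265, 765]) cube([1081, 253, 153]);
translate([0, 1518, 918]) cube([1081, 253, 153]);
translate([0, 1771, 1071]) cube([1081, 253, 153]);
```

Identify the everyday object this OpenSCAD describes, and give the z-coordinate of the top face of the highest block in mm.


A staircase. The total rise is 1224 mm.

8 identical blocks, each offset up and back from the previous — a staircase. Each step is 153 mm tall and there are 8 of them, so the total rise is 8 × 153 = 1224 mm.


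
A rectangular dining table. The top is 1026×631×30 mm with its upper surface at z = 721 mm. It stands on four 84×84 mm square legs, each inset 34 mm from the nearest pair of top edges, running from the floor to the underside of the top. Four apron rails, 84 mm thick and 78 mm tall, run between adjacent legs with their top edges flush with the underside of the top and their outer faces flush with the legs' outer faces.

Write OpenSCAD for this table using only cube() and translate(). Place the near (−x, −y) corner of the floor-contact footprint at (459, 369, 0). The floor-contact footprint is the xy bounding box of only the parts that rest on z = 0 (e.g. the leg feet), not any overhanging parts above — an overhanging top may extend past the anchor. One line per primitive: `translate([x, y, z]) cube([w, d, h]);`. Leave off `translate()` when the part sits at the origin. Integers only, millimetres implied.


translate([425, 335, 691]) cube([1026, 631, 30]);
translate([459, 369, 0]) cube([84, 84, 691]);
translate([1333, 369, 0]) cube([84, 84, 691]);
translate([459, 848, 0]) cube([84, 84, 691]);
translate([1333, 848, 0]) cube([84, 84, 691]);
translate([543, 369, 613]) cube([790, 84, 78]);
translate([543, 848, 613]) cube([790, 84, 78]);
translate([459, 453, 613]) cube([84, 395, 78]);
translate([1333, 453, 613]) cube([84, 395, 78]);


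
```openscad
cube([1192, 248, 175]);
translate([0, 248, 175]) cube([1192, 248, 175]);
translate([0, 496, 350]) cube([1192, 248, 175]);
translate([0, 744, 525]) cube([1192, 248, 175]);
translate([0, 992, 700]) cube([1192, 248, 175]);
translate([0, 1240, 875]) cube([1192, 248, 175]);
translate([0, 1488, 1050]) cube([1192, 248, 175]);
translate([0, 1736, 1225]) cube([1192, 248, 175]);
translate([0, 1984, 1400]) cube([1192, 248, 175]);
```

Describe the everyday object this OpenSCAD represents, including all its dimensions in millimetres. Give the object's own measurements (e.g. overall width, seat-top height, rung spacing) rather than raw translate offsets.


A straight staircase of 9 solid steps. Each step is 1192 mm wide (x), 248 mm deep (y, the going) and 175 mm tall (the rise). The first step rests on the floor; each subsequent step sits one going further in +y and one rise higher in +z, directly behind and above the previous step with no overlap.


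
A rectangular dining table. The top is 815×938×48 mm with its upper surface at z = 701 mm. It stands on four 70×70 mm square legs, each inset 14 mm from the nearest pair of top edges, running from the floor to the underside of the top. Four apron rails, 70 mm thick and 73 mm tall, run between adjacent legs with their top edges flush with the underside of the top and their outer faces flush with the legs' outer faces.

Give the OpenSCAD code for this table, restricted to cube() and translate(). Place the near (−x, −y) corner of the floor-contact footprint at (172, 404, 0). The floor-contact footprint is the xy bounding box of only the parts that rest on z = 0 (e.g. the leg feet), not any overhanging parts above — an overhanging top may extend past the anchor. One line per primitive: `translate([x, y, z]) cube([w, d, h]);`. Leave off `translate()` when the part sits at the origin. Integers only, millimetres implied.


translate([158, 390, 653]) cube([815, 938, 48]);
translate([172, 404, 0]) cube([70, 70, 653]);
translate([889, 404, 0]) cube([70, 70, 653]);
translate([172, 1244, 0]) cube([70, 70, 653]);
translate([889, 1244, 0]) cube([70, 70, 653]);
translate([242, 404, 580]) cube([647, 70, 73]);
translate([242, 1244, 580]) cube([647, 70, 73]);
translate([172, 474, 580]) cube([70, 770, 73]);
translate([889, 474, 580]) cube([70, 770, 73]);


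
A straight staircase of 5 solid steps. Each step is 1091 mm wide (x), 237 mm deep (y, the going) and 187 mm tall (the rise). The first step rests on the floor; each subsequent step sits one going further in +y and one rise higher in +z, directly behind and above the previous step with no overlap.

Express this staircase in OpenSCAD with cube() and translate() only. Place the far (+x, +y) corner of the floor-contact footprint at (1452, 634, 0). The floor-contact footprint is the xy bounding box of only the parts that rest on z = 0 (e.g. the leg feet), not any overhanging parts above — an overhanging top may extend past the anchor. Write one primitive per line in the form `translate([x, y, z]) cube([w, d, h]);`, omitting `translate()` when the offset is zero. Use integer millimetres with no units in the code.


translate([361, 397, 0]) cube([1091, 237, 187]);
translate([361, 634, 187]) cube([1091, 237, 187]);
translate([361, 871, 374]) cube([1091, 237, 187]);
translate([361, 1108, 561]) cube([1091, 237, 187]);
translate([361, 1345, 748]) cube([1091, 237, 187]);


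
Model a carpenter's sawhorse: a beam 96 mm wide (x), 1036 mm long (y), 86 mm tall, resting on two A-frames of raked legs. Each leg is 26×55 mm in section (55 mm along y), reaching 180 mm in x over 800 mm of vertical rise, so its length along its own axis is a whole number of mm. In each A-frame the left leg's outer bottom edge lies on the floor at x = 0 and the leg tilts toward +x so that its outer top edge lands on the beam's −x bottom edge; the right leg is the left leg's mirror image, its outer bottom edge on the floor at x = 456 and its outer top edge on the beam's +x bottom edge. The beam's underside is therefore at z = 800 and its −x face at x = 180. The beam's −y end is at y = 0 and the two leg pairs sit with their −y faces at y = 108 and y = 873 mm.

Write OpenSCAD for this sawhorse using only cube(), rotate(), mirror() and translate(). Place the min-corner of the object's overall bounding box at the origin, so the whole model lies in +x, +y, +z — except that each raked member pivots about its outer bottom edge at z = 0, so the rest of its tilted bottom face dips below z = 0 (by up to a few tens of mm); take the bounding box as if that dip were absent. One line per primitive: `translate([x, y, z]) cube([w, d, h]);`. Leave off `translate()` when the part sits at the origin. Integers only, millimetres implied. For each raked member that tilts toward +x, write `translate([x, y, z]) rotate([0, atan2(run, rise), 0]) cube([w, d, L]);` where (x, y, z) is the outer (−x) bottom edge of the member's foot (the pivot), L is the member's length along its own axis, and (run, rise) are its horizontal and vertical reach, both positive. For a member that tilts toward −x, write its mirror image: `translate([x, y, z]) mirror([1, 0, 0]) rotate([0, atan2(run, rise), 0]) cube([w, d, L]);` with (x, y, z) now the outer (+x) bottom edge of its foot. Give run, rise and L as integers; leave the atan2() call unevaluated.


translate([180, 0, 800]) cube([96, 1036, 86]);
translate([0, 108, 0]) rotate([0, atan2(180, 800), 0]) cube([26, 55, 820]);
translate([456, 108, 0]) mirror([1, 0, 0]) rotate([0, atan2(180, 800), 0]) cube([26, 55, 820]);
translate([0, 873, 0]) rotate([0, atan2(180, 800), 0]) cube([26, 55, 820]);
translate([456, 873, 0]) mirror([1, 0, 0]) rotate([0, atan2(180, 800), 0]) cube([26, 55, 820]);


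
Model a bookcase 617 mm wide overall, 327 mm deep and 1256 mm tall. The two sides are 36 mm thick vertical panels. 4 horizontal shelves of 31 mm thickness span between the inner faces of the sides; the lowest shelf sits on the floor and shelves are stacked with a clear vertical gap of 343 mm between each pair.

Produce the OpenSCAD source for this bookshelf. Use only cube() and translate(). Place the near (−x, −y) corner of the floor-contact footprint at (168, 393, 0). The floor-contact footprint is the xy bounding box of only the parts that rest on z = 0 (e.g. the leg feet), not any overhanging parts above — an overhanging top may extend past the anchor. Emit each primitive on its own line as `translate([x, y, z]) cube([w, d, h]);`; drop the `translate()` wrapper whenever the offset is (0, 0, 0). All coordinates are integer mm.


translate([168, 393, 0]) cube([36, 327, 1256]);
translate([749, 393, 0]) cube([36, 327, 1256]);
translate([204, 393, 0]) cube([545, 327, 31]);
translate([204, 393, 374]) cube([545, 327, 31]);
translate([204, 393, 748]) cube([545, 327, 31]);
translate([204, 393, 1122]) cube([545, 327, 31]);


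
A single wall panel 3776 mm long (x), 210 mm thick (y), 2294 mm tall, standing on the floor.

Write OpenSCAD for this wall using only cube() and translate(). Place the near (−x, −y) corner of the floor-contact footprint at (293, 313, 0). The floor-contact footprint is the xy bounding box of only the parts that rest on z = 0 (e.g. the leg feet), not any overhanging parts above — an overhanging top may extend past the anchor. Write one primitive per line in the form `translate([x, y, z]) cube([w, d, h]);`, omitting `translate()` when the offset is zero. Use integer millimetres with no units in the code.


translate([293, 313, 0]) cube([3776, 210, 2294]);


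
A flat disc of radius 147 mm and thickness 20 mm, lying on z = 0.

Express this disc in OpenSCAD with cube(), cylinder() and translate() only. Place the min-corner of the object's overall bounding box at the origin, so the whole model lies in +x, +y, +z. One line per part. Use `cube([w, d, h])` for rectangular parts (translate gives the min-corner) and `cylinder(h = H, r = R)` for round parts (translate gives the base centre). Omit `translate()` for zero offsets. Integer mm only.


translate([147, 147, 0]) cylinder(h = 20, r = 147);


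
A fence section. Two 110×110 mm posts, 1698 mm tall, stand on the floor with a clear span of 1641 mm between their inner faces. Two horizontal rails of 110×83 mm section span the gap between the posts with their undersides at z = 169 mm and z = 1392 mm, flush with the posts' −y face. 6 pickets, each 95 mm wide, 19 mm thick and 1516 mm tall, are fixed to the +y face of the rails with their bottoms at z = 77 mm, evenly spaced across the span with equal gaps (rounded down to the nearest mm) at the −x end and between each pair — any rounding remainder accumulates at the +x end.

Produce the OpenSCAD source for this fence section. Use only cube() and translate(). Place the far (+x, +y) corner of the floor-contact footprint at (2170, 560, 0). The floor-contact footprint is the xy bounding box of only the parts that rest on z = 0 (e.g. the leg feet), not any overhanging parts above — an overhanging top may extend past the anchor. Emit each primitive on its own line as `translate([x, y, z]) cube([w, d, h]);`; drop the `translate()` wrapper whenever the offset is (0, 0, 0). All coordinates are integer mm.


translate([309, 450, 0]) cube([110, 110, 1698]);
translate([2060, 450, 0]) cube([110, 110, 1698]);
translate([419, 450, 169]) cube([1641, 110, 83]);
translate([419, 450, 1392]) cube([1641, 110, 83]);
translate([572, 560, 77]) cube([95, 19, 1516]);
translate([820, 560, 77]) cube([95, 19, 1516]);
translate([1068, 560, 77]) cube([95, 19, 1516]);
translate([1316, 560, 77]) cube([95, 19, 1516]);
translate([1564, 560, 77]) cube([95, 19, 1516]);
translate([1812, 560, 77]) cube([95, 19, 1516]);


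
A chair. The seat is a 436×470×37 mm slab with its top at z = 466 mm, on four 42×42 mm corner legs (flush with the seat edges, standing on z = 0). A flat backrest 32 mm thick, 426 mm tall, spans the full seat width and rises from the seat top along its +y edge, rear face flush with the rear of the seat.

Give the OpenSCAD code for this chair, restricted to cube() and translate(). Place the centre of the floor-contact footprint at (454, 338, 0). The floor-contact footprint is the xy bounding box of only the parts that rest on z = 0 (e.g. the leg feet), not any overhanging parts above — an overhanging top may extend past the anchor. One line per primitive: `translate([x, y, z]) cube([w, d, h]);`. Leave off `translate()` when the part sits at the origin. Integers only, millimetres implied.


translate([236, 103, 429]) cube([436, 470, 37]);
translate([236, 103, 0]) cube([42, 42, 429]);
translate([630, 103, 0]) cube([42, 42, 429]);
translate([236, 531, 0]) cube([42, 42, 429]);
translate([630, 531, 0]) cube([42, 42, 429]);
translate([236, 541, 466]) cube([436, 32, 426]);


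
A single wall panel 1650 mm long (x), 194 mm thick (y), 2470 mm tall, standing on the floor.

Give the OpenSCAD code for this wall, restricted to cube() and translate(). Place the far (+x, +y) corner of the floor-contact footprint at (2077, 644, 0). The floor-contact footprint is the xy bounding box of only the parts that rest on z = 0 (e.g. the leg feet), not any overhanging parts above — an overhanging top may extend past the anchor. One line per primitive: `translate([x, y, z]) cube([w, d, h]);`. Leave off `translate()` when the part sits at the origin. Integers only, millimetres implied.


translate([427, 450, 0]) cube([1650, 194, 2470]);


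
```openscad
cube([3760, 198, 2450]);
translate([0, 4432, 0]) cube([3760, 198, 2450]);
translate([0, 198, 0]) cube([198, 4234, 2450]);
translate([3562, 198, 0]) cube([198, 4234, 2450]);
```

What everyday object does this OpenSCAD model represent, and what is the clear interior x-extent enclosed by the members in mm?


A house (or room) frame. The interior width is 3364 mm.

Four 2450 mm walls enclosing a rectangle with no floor or roof — a room or house frame. Outside width is 3760 mm and wall thickness is 198 mm, so the interior width is 3760 − 2 × 198 = 3364 mm.


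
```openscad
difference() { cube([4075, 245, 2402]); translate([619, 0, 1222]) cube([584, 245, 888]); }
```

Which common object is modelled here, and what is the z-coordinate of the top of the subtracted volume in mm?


A wall with a window opening. The window head height is 2110 mm.

A wall with a rectangular opening subtracted — a window. Sill at z = 1222, opening 888 mm tall, so the head is at 1222 + 888 = 2110 mm.


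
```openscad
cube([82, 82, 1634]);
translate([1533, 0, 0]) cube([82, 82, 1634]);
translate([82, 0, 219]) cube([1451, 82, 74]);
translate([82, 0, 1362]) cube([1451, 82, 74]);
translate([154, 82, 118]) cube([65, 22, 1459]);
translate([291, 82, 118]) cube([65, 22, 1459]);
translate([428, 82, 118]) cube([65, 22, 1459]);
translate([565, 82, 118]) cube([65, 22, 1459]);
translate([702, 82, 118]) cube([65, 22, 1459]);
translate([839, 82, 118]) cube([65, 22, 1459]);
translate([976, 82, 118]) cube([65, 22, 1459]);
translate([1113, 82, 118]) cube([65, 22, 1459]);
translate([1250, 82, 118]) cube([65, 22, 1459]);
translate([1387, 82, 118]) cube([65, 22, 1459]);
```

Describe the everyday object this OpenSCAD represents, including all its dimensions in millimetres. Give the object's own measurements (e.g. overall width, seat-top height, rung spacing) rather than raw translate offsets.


A fence section. Two 82×82 mm posts, 1634 mm tall, stand on the floor with a clear span of 1451 mm between their inner faces. Two horizontal rails of 82×74 mm section span the gap between the posts with their undersides at z = 219 mm and z = 1362 mm, flush with the posts' −y face. 10 pickets, each 65 mm wide, 22 mm thick and 1459 mm tall, are fixed to the +y face of the rails with their bottoms at z = 118 mm, spaced across the span with a 72 mm gap after the −x post and between neighbouring pickets, with 81 mm left before the +x post.


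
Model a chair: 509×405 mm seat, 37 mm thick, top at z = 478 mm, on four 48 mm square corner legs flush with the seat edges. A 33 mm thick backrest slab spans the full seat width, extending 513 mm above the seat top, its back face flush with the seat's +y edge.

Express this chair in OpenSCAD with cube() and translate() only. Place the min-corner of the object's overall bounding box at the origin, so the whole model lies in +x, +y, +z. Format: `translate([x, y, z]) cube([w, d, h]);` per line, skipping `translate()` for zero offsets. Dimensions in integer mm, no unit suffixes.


translate([0, 0, 441]) cube([509, 405, 37]);
cube([48, 48, 441]);
translate([461, 0, 0]) cube([48, 48, 441]);
translate([0, 357, 0]) cube([48, 48, 441]);
translate([461, 357, 0]) cube([48, 48, 441]);
translate([0, 372, 478]) cube([509, 33, 513]);
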